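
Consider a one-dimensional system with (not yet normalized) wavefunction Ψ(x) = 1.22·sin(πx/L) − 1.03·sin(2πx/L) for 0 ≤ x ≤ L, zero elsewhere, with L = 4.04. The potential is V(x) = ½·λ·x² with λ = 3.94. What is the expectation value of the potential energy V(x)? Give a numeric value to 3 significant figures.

⟨V⟩ = ∫ V(x)·|Ψ|² dx / ∫|Ψ|² dx.
On 0 ≤ x ≤ L (j ≠ l): ∫sin²(jπx/L) dx = L/2, ∫sin(jπx/L)·sin(lπx/L) dx = 0; diagonal moments ∫x·sin²(jπx/L) dx = L²/4, ∫x²·sin²(jπx/L) dx = L³·(1/6 − 1/(4j²π²)); cross terms ∫x·sin(jπx/L)·sin(lπx/L) dx = 0 for j + l even and −4jlL²/(π²(j² − l²)²) for j + l odd, ∫x²·sin(jπx/L)·sin(lπx/L) dx = (−1)^(j+l)·4jlL³/(π²(j² − l²)²); higher powers the same way via product-to-sum and parts.
State is unnormalized: ∫|Ψ|² dx = 5.1496, and ∫Ψ*·V(x)·Ψ dx = 78.825, so ⟨V⟩ = 78.825 / 5.1496.
⟨V⟩ = 15.307.

15.3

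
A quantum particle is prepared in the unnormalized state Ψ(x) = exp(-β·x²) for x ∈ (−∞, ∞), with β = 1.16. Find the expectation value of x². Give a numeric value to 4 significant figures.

⟨x²⟩ = ∫ x²·|Ψ|² dx / ∫|Ψ|² dx (integrals over the domain).
Gaussian moments: ∫x^(2j)·e^(−2βx²) dx = (2j−1)!!/(4β)^j · √(π/(2β)), odd powers integrate to 0; here √(π/(2β)) = 1.1637.
State is unnormalized: ∫|Ψ|² dx = 1.1637, and ∫Ψ*·x²·Ψ dx = 0.25079, so ⟨x²⟩ = 0.25079 / 1.1637.
⟨x²⟩ = 0.21552.

0.2155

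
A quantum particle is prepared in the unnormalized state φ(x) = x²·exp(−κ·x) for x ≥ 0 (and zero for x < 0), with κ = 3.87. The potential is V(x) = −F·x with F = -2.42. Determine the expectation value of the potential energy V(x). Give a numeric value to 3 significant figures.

⟨V⟩ = ∫ V(x)·|φ|² dx / ∫|φ|² dx.
Every integrand reduces to terms xʲ·e^(−2κx) on [0, ∞); use ∫₀^∞ xʲ·e^(−2κx) dx = j!/(2κ)^(j+1).
State is unnormalized: ∫|φ|² dx = 0.00086399, and ∫φ*·V(x)·φ dx = 0.0013507, so ⟨V⟩ = 0.0013507 / 0.00086399.
⟨V⟩ = 1.5633.

1.56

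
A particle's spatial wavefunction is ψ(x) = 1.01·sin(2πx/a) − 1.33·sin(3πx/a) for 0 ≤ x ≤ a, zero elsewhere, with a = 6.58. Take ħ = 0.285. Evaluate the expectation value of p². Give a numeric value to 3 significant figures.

0.133

p² ψ = −ħ² d²ψ/dx²; ⟨p²⟩ = −ħ² ∫ ψ*·ψ'' dx / ∫|ψ|² dx.
d²/dx² sin(jπx/a) = −(jπ/a)²·sin(jπx/a); on 0 ≤ x ≤ a, ∫sin²(jπx/a) dx = a/2 and ∫sin(jπx/a)·sin(lπx/a) dx = 0 for j ≠ l, so only diagonal terms survive in ∫|ψ|² and ∫ψ·ψ″; ∫ψ·ψ′ dx = [ψ²/2] between the walls = 0.
State is unnormalized: ∫|ψ|² dx = 9.1758, and ∫ψ*·(−ħ² ψ'') dx = 1.2184, so ⟨p²⟩ = 1.2184 / 9.1758.
⟨p²⟩ = 0.13278.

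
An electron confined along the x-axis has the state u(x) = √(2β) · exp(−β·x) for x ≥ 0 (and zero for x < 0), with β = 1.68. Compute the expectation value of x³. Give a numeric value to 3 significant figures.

⟨x³⟩ = ∫ x³·|u|² dx (integrals over the domain).
Every integrand reduces to terms xʲ·e^(−2βx) on [0, ∞); use ∫₀^∞ xʲ·e^(−2βx) dx = j!/(2β)^(j+1).
⟨x³⟩ = 0.15817.

0.158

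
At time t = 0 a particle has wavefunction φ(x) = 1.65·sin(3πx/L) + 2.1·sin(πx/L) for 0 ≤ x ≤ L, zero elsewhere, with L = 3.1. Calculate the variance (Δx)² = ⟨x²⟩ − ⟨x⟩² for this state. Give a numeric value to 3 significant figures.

0.834

Compute ⟨x⟩ and ⟨x²⟩ separately, then (Δx)² = ⟨x²⟩ − ⟨x⟩².
On 0 ≤ x ≤ L (j ≠ l): ∫sin²(jπx/L) dx = L/2, ∫sin(jπx/L)·sin(lπx/L) dx = 0; diagonal moments ∫x·sin²(jπx/L) dx = L²/4, ∫x²·sin²(jπx/L) dx = L³·(1/6 − 1/(4j²π²)); cross terms ∫x·sin(jπx/L)·sin(lπx/L) dx = 0 for j + l even and −4jlL²/(π²(j² − l²)²) for j + l odd, ∫x²·sin(jπx/L)·sin(lπx/L) dx = (−1)^(j+l)·4jlL³/(π²(j² − l²)²); higher powers the same way via product-to-sum and parts.
Normalization: ∫|φ|² dx = 11.055.
⟨x⟩ = 1.5500 and ⟨x²⟩ = 3.2364.
(Δx)² = 3.2364 − (1.5500)² = 0.83394.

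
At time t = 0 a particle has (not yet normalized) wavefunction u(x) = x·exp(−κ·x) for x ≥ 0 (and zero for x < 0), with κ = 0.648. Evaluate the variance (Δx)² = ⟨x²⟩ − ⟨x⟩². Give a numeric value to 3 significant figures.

Compute ⟨x⟩ and ⟨x²⟩ separately, then (Δx)² = ⟨x²⟩ − ⟨x⟩².
Every integrand reduces to terms xʲ·e^(−2κx) on [0, ∞); use ∫₀^∞ xʲ·e^(−2κx) dx = j!/(2κ)^(j+1).
Normalization: ∫|u|² dx = 0.91879.
⟨x⟩ = 2.3148 and ⟨x²⟩ = 7.1445.
(Δx)² = 7.1445 − (2.3148)² = 1.7861.

1.79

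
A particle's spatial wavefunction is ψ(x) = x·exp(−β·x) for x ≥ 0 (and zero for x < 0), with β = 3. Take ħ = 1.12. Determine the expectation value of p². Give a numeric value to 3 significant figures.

11.3

p² ψ = −ħ² d²ψ/dx²; ⟨p²⟩ = −ħ² ∫ ψ*·ψ'' dx / ∫|ψ|² dx.
Differentiate x·exp(−β·x) with the product rule; every integrand then reduces to terms xʲ·e^(−2βx) on [0, ∞), with ∫₀^∞ xʲ·e^(−2βx) dx = j!/(2β)^(j+1).
State is unnormalized: ∫|ψ|² dx = 0.0092593, and ∫ψ*·(−ħ² ψ'') dx = 0.10453, so ⟨p²⟩ = 0.10453 / 0.0092593.
⟨p²⟩ = 11.290.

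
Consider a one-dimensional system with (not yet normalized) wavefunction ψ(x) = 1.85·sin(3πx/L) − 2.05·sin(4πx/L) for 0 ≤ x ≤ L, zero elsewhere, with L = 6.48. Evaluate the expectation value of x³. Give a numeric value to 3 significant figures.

114.

⟨x³⟩ = ∫ x³·|ψ|² dx / ∫|ψ|² dx (integrals over the domain).
On 0 ≤ x ≤ L (j ≠ l): ∫sin²(jπx/L) dx = L/2, ∫sin(jπx/L)·sin(lπx/L) dx = 0; diagonal moments ∫x·sin²(jπx/L) dx = L²/4, ∫x²·sin²(jπx/L) dx = L³·(1/6 − 1/(4j²π²)); cross terms ∫x·sin(jπx/L)·sin(lπx/L) dx = 0 for j + l even and −4jlL²/(π²(j² − l²)²) for j + l odd, ∫x²·sin(jπx/L)·sin(lπx/L) dx = (−1)^(j+l)·4jlL³/(π²(j² − l²)²); higher powers the same way via product-to-sum and parts.
State is unnormalized: ∫|ψ|² dx = 24.705, and ∫ψ*·x³·ψ dx = 2805.1, so ⟨x³⟩ = 2805.1 / 24.705.
⟨x³⟩ = 113.55.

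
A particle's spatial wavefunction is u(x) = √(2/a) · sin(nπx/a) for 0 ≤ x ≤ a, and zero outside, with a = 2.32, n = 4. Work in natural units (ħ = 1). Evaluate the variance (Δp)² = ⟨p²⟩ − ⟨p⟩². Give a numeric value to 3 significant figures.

Compute ⟨p⟩ and ⟨p²⟩ separately; (Δp)² = ⟨p²⟩ − ⟨p⟩².
d/dx sin(nπx/a) = (nπ/a)·cos(nπx/a) and d²/dx² sin(nπx/a) = −(nπ/a)²·sin(nπx/a); on 0 ≤ x ≤ a, ∫sin²(nπx/a) dx = a/2 and ∫sin(nπx/a)·cos(nπx/a) dx = 0.
⟨p⟩ = 0.0000 and ⟨p²⟩ = 29.339.
(Δp)² = 29.339 − (0.0000)² = 29.339.

29.3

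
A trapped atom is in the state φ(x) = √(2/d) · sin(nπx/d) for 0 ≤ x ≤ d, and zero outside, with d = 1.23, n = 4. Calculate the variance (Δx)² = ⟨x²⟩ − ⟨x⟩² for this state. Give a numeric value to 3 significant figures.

0.121

Compute ⟨x⟩ and ⟨x²⟩ separately, then (Δx)² = ⟨x²⟩ − ⟨x⟩².
With sin²θ = (1 − cos2θ)/2 on 0 ≤ x ≤ d: ∫sin²(nπx/d) dx = d/2, ∫x·sin²(nπx/d) dx = d²/4, ∫x²·sin²(nπx/d) dx = d³·(1/6 − 1/(4n²π²)); higher powers xᵏ the same way, integrating xᵏ·cos(2nπx/d) by parts.
⟨x⟩ = 0.61500 and ⟨x²⟩ = 0.49951.
(Δx)² = 0.49951 − (0.61500)² = 0.12128.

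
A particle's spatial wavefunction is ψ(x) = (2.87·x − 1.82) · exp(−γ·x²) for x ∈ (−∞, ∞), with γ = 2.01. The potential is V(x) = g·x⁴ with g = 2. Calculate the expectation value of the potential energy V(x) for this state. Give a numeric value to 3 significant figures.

⟨V⟩ = ∫ V(x)·|ψ|² dx / ∫|ψ|² dx.
Expand each integrand as polynomial × e^(−2γx²) and use ∫x^(2j)·e^(−2γx²) dx = (2j−1)!!/(4γ)^j · √(π/(2γ)), odd powers → 0; here √(π/(2γ)) = 0.88402.
State is unnormalized: ∫|ψ|² dx = 3.8339, and ∫ψ*·V(x)·ψ dx = 0.69212, so ⟨V⟩ = 0.69212 / 3.8339.
⟨V⟩ = 0.18053.

0.181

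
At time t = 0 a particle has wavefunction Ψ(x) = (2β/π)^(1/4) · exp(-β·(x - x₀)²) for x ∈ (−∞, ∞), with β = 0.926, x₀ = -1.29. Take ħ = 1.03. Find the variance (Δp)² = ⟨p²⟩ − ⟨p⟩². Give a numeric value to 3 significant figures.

Compute ⟨p⟩ and ⟨p²⟩ separately; (Δp)² = ⟨p²⟩ − ⟨p⟩².
Gaussian moments (u = x − x₀): ∫u^(2j)·e^(−2βu²) du = (2j−1)!!/(4β)^j · √(π/(2β)), odd powers integrate to 0; here √(π/(2β)) = 1.3024. Derivatives: d/dx e^(−βu²) = −2βu·e^(−βu²), d²/dx² e^(−βu²) = (4β²u² − 2β)·e^(−βu²).
⟨p⟩ = 0.0000 and ⟨p²⟩ = 0.98239.
(Δp)² = 0.98239 − (0.0000)² = 0.98239.

0.982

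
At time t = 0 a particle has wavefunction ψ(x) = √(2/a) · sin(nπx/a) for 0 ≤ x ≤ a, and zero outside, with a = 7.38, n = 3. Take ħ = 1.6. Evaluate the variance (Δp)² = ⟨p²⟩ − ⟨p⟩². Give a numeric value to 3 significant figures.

4.18

Compute ⟨p⟩ and ⟨p²⟩ separately; (Δp)² = ⟨p²⟩ − ⟨p⟩².
d/dx sin(nπx/a) = (nπ/a)·cos(nπx/a) and d²/dx² sin(nπx/a) = −(nπ/a)²·sin(nπx/a); on 0 ≤ x ≤ a, ∫sin²(nπx/a) dx = a/2 and ∫sin(nπx/a)·cos(nπx/a) dx = 0.
⟨p⟩ = 0.0000 and ⟨p²⟩ = 4.1751.
(Δp)² = 4.1751 − (0.0000)² = 4.1751.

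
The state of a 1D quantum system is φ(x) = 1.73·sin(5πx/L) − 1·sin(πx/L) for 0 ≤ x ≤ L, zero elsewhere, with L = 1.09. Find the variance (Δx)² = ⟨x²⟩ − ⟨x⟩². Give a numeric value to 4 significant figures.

0.07489

Compute ⟨x⟩ and ⟨x²⟩ separately, then (Δx)² = ⟨x²⟩ − ⟨x⟩².
On 0 ≤ x ≤ L (j ≠ l): ∫sin²(jπx/L) dx = L/2, ∫sin(jπx/L)·sin(lπx/L) dx = 0; diagonal moments ∫x·sin²(jπx/L) dx = L²/4, ∫x²·sin²(jπx/L) dx = L³·(1/6 − 1/(4j²π²)); cross terms ∫x·sin(jπx/L)·sin(lπx/L) dx = 0 for j + l even and −4jlL²/(π²(j² − l²)²) for j + l odd, ∫x²·sin(jπx/L)·sin(lπx/L) dx = (−1)^(j+l)·4jlL³/(π²(j² − l²)²); higher powers the same way via product-to-sum and parts.
Normalization: ∫|φ|² dx = 2.1761.
⟨x⟩ = 0.54500 and ⟨x²⟩ = 0.37191.
(Δx)² = 0.37191 − (0.54500)² = 0.074885.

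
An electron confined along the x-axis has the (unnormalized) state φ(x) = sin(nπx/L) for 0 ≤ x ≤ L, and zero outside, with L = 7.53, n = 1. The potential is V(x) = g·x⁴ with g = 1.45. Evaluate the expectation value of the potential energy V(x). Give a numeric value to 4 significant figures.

531.8

⟨V⟩ = ∫ V(x)·|φ|² dx / ∫|φ|² dx.
With sin²θ = (1 − cos2θ)/2 on 0 ≤ x ≤ L: ∫sin²(nπx/L) dx = L/2, ∫x·sin²(nπx/L) dx = L²/4, ∫x²·sin²(nπx/L) dx = L³·(1/6 − 1/(4n²π²)); higher powers xᵏ the same way, integrating xᵏ·cos(2nπx/L) by parts.
State is unnormalized: ∫|φ|² dx = 3.7650, and ∫φ*·V(x)·φ dx = 2002.2, so ⟨V⟩ = 2002.2 / 3.7650.
⟨V⟩ = 531.80.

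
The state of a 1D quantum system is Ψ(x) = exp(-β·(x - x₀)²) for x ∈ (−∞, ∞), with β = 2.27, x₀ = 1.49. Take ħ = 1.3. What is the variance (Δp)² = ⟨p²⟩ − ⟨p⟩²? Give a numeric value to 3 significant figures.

Compute ⟨p⟩ and ⟨p²⟩ separately; (Δp)² = ⟨p²⟩ − ⟨p⟩².
Gaussian moments (u = x − x₀): ∫u^(2j)·e^(−2βu²) du = (2j−1)!!/(4β)^j · √(π/(2β)), odd powers integrate to 0; here √(π/(2β)) = 0.83185. Derivatives: d/dx e^(−βu²) = −2βu·e^(−βu²), d²/dx² e^(−βu²) = (4β²u² − 2β)·e^(−βu²).
Normalization: ∫|Ψ|² dx = 0.83185.
⟨p⟩ = 0.0000 and ⟨p²⟩ = 3.8363.
(Δp)² = 3.8363 − (0.0000)² = 3.8363.

3.84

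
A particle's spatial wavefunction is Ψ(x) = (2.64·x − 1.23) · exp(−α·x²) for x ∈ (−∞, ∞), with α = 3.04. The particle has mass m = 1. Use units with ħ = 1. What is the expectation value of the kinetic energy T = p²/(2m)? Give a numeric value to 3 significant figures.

T = −(ħ²/2m) d²/dx², so ⟨T⟩ = −(ħ²/2m) ∫ Ψ*·Ψ'' dx / ∫|Ψ|² dx; with m = 1.
Expand each integrand as polynomial × e^(−2αx²) and use ∫x^(2j)·e^(−2αx²) dx = (2j−1)!!/(4α)^j · √(π/(2α)), odd powers → 0; here √(π/(2α)) = 0.71882. Differentiate with the product rule, d/dx e^(−αx²) = −2αx·e^(−αx²).
State is unnormalized: ∫|Ψ|² dx = 1.4995, and ∫Ψ*·(−ħ²/2m · Ψ'') dx = 3.5317, so ⟨T⟩ = 3.5317 / 1.4995.
⟨T⟩ = 2.3553.

2.36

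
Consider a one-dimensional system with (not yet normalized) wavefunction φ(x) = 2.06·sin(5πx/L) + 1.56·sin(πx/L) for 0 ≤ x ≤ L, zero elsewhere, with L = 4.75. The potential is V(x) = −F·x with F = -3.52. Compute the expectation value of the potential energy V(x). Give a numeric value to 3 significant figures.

⟨V⟩ = ∫ V(x)·|φ|² dx / ∫|φ|² dx.
On 0 ≤ x ≤ L (j ≠ l): ∫sin²(jπx/L) dx = L/2, ∫sin(jπx/L)·sin(lπx/L) dx = 0; diagonal moments ∫x·sin²(jπx/L) dx = L²/4, ∫x²·sin²(jπx/L) dx = L³·(1/6 − 1/(4j²π²)); cross terms ∫x·sin(jπx/L)·sin(lπx/L) dx = 0 for j + l even and −4jlL²/(π²(j² − l²)²) for j + l odd, ∫x²·sin(jπx/L)·sin(lπx/L) dx = (−1)^(j+l)·4jlL³/(π²(j² − l²)²); higher powers the same way via product-to-sum and parts.
State is unnormalized: ∫|φ|² dx = 15.858, and ∫φ*·V(x)·φ dx = 132.58, so ⟨V⟩ = 132.58 / 15.858.
⟨V⟩ = 8.3600.

8.36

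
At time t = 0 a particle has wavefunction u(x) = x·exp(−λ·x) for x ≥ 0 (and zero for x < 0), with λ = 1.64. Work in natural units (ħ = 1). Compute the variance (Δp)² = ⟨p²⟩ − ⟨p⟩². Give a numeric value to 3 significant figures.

2.69

Compute ⟨p⟩ and ⟨p²⟩ separately; (Δp)² = ⟨p²⟩ − ⟨p⟩².
Differentiate x·exp(−λ·x) with the product rule; every integrand then reduces to terms xʲ·e^(−2λx) on [0, ∞), with ∫₀^∞ xʲ·e^(−2λx) dx = j!/(2λ)^(j+1).
Normalization: ∫|u|² dx = 0.056677.
⟨p⟩ = 0.0000 and ⟨p²⟩ = 2.6896.
(Δp)² = 2.6896 − (0.0000)² = 2.6896.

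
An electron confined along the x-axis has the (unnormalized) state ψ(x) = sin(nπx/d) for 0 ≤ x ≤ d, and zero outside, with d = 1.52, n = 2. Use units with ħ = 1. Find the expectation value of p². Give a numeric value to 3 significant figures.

p² ψ = −ħ² d²ψ/dx²; ⟨p²⟩ = −ħ² ∫ ψ*·ψ'' dx / ∫|ψ|² dx.
d/dx sin(nπx/d) = (nπ/d)·cos(nπx/d) and d²/dx² sin(nπx/d) = −(nπ/d)²·sin(nπx/d); on 0 ≤ x ≤ d, ∫sin²(nπx/d) dx = d/2 and ∫sin(nπx/d)·cos(nπx/d) dx = 0.
State is unnormalized: ∫|ψ|² dx = 0.76000, and ∫ψ*·(−ħ² ψ'') dx = 12.986, so ⟨p²⟩ = 12.986 / 0.76000.
⟨p²⟩ = 17.087.

17.1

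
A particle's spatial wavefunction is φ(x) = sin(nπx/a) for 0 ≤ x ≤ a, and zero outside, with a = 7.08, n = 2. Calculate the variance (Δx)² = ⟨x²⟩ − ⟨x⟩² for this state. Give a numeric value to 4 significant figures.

Compute ⟨x⟩ and ⟨x²⟩ separately, then (Δx)² = ⟨x²⟩ − ⟨x⟩².
With sin²θ = (1 − cos2θ)/2 on 0 ≤ x ≤ a: ∫sin²(nπx/a) dx = a/2, ∫x·sin²(nπx/a) dx = a²/4, ∫x²·sin²(nπx/a) dx = a³·(1/6 − 1/(4n²π²)); higher powers xᵏ the same way, integrating xᵏ·cos(2nπx/a) by parts.
Normalization: ∫|φ|² dx = 3.5400.
⟨x⟩ = 3.5400 and ⟨x²⟩ = 16.074.
(Δx)² = 16.074 − (3.5400)² = 3.5423.

3.542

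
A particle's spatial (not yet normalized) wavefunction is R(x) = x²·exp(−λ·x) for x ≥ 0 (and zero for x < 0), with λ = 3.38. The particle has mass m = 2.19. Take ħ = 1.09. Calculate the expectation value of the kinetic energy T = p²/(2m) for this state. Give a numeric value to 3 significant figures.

T = −(ħ²/2m) d²/dx², so ⟨T⟩ = −(ħ²/2m) ∫ R*·R'' dx / ∫|R|² dx; with m = 2.19.
Differentiate x²·exp(−λ·x) with the product rule; every integrand then reduces to terms xʲ·e^(−2λx) on [0, ∞), with ∫₀^∞ xʲ·e^(−2λx) dx = j!/(2λ)^(j+1).
State is unnormalized: ∫|R|² dx = 0.0017001, and ∫R*·(−ħ²/2m · R'') dx = 0.0017562, so ⟨T⟩ = 0.0017562 / 0.0017001.
⟨T⟩ = 1.0330.

1.03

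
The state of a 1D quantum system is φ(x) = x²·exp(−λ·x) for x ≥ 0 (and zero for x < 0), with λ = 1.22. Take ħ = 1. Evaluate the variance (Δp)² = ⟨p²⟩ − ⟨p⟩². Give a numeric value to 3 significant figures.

0.496

Compute ⟨p⟩ and ⟨p²⟩ separately; (Δp)² = ⟨p²⟩ − ⟨p⟩².
Differentiate x²·exp(−λ·x) with the product rule; every integrand then reduces to terms xʲ·e^(−2λx) on [0, ∞), with ∫₀^∞ xʲ·e^(−2λx) dx = j!/(2λ)^(j+1).
Normalization: ∫|φ|² dx = 0.27750.
⟨p⟩ = 0.0000 and ⟨p²⟩ = 0.49613.
(Δp)² = 0.49613 − (0.0000)² = 0.49613.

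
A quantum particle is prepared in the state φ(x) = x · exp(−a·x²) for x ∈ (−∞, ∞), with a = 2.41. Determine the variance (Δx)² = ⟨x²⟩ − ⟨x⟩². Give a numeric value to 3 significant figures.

Compute ⟨x⟩ and ⟨x²⟩ separately, then (Δx)² = ⟨x²⟩ − ⟨x⟩².
Expand each integrand as polynomial × e^(−2ax²) and use ∫x^(2j)·e^(−2ax²) dx = (2j−1)!!/(4a)^j · √(π/(2a)), odd powers → 0; here √(π/(2a)) = 0.80733.
Normalization: ∫|φ|² dx = 0.083748.
⟨x⟩ = 0.0000 and ⟨x²⟩ = 0.31120.
(Δx)² = 0.31120 − (0.0000)² = 0.31120.

0.311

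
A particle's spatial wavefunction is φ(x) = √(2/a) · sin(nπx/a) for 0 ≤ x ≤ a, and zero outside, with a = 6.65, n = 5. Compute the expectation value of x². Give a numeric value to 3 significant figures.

14.7

⟨x²⟩ = ∫ x²·|φ|² dx (integrals over the domain).
With sin²θ = (1 − cos2θ)/2 on 0 ≤ x ≤ a: ∫sin²(nπx/a) dx = a/2, ∫x·sin²(nπx/a) dx = a²/4, ∫x²·sin²(nπx/a) dx = a³·(1/6 − 1/(4n²π²)); higher powers xᵏ the same way, integrating xᵏ·cos(2nπx/a) by parts.
⟨x²⟩ = 14.651.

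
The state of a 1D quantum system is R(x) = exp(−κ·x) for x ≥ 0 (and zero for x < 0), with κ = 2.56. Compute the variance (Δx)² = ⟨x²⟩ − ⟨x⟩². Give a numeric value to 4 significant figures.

0.03815

Compute ⟨x⟩ and ⟨x²⟩ separately, then (Δx)² = ⟨x²⟩ − ⟨x⟩².
Every integrand reduces to terms xʲ·e^(−2κx) on [0, ∞); use ∫₀^∞ xʲ·e^(−2κx) dx = j!/(2κ)^(j+1).
Normalization: ∫|R|² dx = 0.19531.
⟨x⟩ = 0.19531 and ⟨x²⟩ = 0.076294.
(Δx)² = 0.076294 − (0.19531)² = 0.038147.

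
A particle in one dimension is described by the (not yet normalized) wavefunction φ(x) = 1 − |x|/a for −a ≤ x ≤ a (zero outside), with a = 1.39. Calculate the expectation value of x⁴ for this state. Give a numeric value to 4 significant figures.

0.1067

⟨x⁴⟩ = ∫ x⁴·|φ|² dx / ∫|φ|² dx (integrals over the domain).
φ is even, so ∫ over [−a, a] = 2∫₀ᵃ with φ = 1 − x/a there: ∫₀ᵃ (1 − x/a)² dx = a/3, ∫₀ᵃ x²(1 − x/a)² dx = a³/30, ∫₀ᵃ x⁴(1 − x/a)² dx = a⁵/105.
State is unnormalized: ∫|φ|² dx = 0.92667, and ∫φ*·x⁴·φ dx = 0.098836, so ⟨x⁴⟩ = 0.098836 / 0.92667.
⟨x⁴⟩ = 0.10666.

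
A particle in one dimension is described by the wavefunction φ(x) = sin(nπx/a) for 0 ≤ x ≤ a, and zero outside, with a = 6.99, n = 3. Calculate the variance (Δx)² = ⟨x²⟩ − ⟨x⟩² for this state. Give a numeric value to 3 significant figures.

3.80

Compute ⟨x⟩ and ⟨x²⟩ separately, then (Δx)² = ⟨x²⟩ − ⟨x⟩².
With sin²θ = (1 − cos2θ)/2 on 0 ≤ x ≤ a: ∫sin²(nπx/a) dx = a/2, ∫x·sin²(nπx/a) dx = a²/4, ∫x²·sin²(nπx/a) dx = a³·(1/6 − 1/(4n²π²)); higher powers xᵏ the same way, integrating xᵏ·cos(2nπx/a) by parts.
Normalization: ∫|φ|² dx = 3.4950.
⟨x⟩ = 3.4950 and ⟨x²⟩ = 16.012.
(Δx)² = 16.012 − (3.4950)² = 3.7966.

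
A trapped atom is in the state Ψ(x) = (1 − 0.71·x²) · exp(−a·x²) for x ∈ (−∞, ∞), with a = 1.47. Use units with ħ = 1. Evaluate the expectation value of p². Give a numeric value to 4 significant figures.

p² Ψ = −ħ² d²Ψ/dx²; ⟨p²⟩ = −ħ² ∫ Ψ*·Ψ'' dx / ∫|Ψ|² dx.
Expand each integrand as polynomial × e^(−2ax²) and use ∫x^(2j)·e^(−2ax²) dx = (2j−1)!!/(4a)^j · √(π/(2a)), odd powers → 0; here √(π/(2a)) = 1.0337. Differentiate with the product rule, d/dx e^(−ax²) = −2ax·e^(−ax²).
State is unnormalized: ∫|Ψ|² dx = 0.82929, and ∫Ψ*·(−ħ² Ψ'') dx = 2.0416, so ⟨p²⟩ = 2.0416 / 0.82929.
⟨p²⟩ = 2.4619.

2.462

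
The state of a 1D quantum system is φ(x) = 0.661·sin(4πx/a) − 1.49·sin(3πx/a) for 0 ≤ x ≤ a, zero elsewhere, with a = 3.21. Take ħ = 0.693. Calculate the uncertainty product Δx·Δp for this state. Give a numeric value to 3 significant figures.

1.65

Δx = √(⟨x²⟩−⟨x⟩²), Δp = √(⟨p²⟩−⟨p⟩²).
On 0 ≤ x ≤ a (j ≠ l): ∫sin²(jπx/a) dx = a/2, ∫sin(jπx/a)·sin(lπx/a) dx = 0; diagonal moments ∫x·sin²(jπx/a) dx = a²/4, ∫x²·sin²(jπx/a) dx = a³·(1/6 − 1/(4j²π²)); cross terms ∫x·sin(jπx/a)·sin(lπx/a) dx = 0 for j + l even and −4jla²/(π²(j² − l²)²) for j + l odd, ∫x²·sin(jπx/a)·sin(lπx/a) dx = (−1)^(j+l)·4jla³/(π²(j² − l²)²); higher powers the same way via product-to-sum and parts. d²/dx² sin(jπx/a) = −(jπ/a)²·sin(jπx/a); on 0 ≤ x ≤ a, ∫sin²(jπx/a) dx = a/2 and ∫sin(jπx/a)·sin(lπx/a) dx = 0 for j ≠ l, so only diagonal terms survive in ∫|φ|² and ∫φ·φ″; ∫φ·φ′ dx = [φ²/2] between the walls = 0.
Normalization: ∫|φ|² dx = 4.2645.
⟨x⟩ = 2.0774, ⟨x²⟩ = 4.8973 ⇒ Δx = 0.76269.
⟨p⟩ = 0.0000, ⟨p²⟩ = 4.6695 ⇒ Δp = 2.1609.
Δx·Δp = 1.6481.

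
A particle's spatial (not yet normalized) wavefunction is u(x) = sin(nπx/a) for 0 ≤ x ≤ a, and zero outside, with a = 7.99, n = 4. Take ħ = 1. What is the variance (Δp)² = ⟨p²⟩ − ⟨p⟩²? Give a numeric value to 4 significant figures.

Compute ⟨p⟩ and ⟨p²⟩ separately; (Δp)² = ⟨p²⟩ − ⟨p⟩².
d/dx sin(nπx/a) = (nπ/a)·cos(nπx/a) and d²/dx² sin(nπx/a) = −(nπ/a)²·sin(nπx/a); on 0 ≤ x ≤ a, ∫sin²(nπx/a) dx = a/2 and ∫sin(nπx/a)·cos(nπx/a) dx = 0.
Normalization: ∫|u|² dx = 3.9950.
⟨p⟩ = 0.0000 and ⟨p²⟩ = 2.4736.
(Δp)² = 2.4736 − (0.0000)² = 2.4736.

2.474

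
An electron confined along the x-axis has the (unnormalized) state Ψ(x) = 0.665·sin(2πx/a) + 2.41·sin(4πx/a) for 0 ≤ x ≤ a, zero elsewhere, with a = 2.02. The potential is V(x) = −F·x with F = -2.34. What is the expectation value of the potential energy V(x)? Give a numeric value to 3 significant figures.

2.36

⟨V⟩ = ∫ V(x)·|Ψ|² dx / ∫|Ψ|² dx.
On 0 ≤ x ≤ a (j ≠ l): ∫sin²(jπx/a) dx = a/2, ∫sin(jπx/a)·sin(lπx/a) dx = 0; diagonal moments ∫x·sin²(jπx/a) dx = a²/4, ∫x²·sin²(jπx/a) dx = a³·(1/6 − 1/(4j²π²)); cross terms ∫x·sin(jπx/a)·sin(lπx/a) dx = 0 for j + l even and −4jla²/(π²(j² − l²)²) for j + l odd, ∫x²·sin(jπx/a)·sin(lπx/a) dx = (−1)^(j+l)·4jla³/(π²(j² − l²)²); higher powers the same way via product-to-sum and parts.
State is unnormalized: ∫|Ψ|² dx = 6.3128, and ∫Ψ*·V(x)·Ψ dx = 14.920, so ⟨V⟩ = 14.920 / 6.3128.
⟨V⟩ = 2.3634.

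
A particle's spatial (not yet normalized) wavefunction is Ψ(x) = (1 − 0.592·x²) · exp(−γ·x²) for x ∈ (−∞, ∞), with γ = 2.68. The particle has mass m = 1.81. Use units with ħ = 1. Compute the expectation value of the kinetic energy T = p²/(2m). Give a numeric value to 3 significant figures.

T = −(ħ²/2m) d²/dx², so ⟨T⟩ = −(ħ²/2m) ∫ Ψ*·Ψ'' dx / ∫|Ψ|² dx; with m = 1.81.
Expand each integrand as polynomial × e^(−2γx²) and use ∫x^(2j)·e^(−2γx²) dx = (2j−1)!!/(4γ)^j · √(π/(2γ)), odd powers → 0; here √(π/(2γ)) = 0.76558. Differentiate with the product rule, d/dx e^(−γx²) = −2γx·e^(−γx²).
State is unnormalized: ∫|Ψ|² dx = 0.68803, and ∫Ψ*·(−ħ²/2m · Ψ'') dx = 0.64149, so ⟨T⟩ = 0.64149 / 0.68803.
⟨T⟩ = 0.93235.

0.932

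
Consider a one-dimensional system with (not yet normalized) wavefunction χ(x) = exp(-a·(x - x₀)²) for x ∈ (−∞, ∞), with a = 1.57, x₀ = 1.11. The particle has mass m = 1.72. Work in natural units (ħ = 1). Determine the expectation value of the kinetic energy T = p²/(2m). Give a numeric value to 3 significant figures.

0.456

T = −(ħ²/2m) d²/dx², so ⟨T⟩ = −(ħ²/2m) ∫ χ*·χ'' dx / ∫|χ|² dx; with m = 1.72.
Gaussian moments (u = x − x₀): ∫u^(2j)·e^(−2au²) du = (2j−1)!!/(4a)^j · √(π/(2a)), odd powers integrate to 0; here √(π/(2a)) = 1.0003. Derivatives: d/dx e^(−au²) = −2au·e^(−au²), d²/dx² e^(−au²) = (4a²u² − 2a)·e^(−au²).
State is unnormalized: ∫|χ|² dx = 1.0003, and ∫χ*·(−ħ²/2m · χ'') dx = 0.45651, so ⟨T⟩ = 0.45651 / 1.0003.
⟨T⟩ = 0.45640.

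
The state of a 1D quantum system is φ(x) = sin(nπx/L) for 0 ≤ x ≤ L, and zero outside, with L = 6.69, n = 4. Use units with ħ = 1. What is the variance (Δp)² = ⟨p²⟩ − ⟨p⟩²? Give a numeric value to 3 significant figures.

Compute ⟨p⟩ and ⟨p²⟩ separately; (Δp)² = ⟨p²⟩ − ⟨p⟩².
d/dx sin(nπx/L) = (nπ/L)·cos(nπx/L) and d²/dx² sin(nπx/L) = −(nπ/L)²·sin(nπx/L); on 0 ≤ x ≤ L, ∫sin²(nπx/L) dx = L/2 and ∫sin(nπx/L)·cos(nπx/L) dx = 0.
Normalization: ∫|φ|² dx = 3.3450.
⟨p⟩ = 0.0000 and ⟨p²⟩ = 3.5283.
(Δp)² = 3.5283 − (0.0000)² = 3.5283.

3.53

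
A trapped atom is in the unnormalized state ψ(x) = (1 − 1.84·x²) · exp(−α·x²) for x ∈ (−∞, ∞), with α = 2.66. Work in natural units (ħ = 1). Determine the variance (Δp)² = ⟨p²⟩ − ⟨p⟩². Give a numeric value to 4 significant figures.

5.561

Compute ⟨p⟩ and ⟨p²⟩ separately; (Δp)² = ⟨p²⟩ − ⟨p⟩².
Expand each integrand as polynomial × e^(−2αx²) and use ∫x^(2j)·e^(−2αx²) dx = (2j−1)!!/(4α)^j · √(π/(2α)), odd powers → 0; here √(π/(2α)) = 0.76846. Differentiate with the product rule, d/dx e^(−αx²) = −2αx·e^(−αx²).
Normalization: ∫|ψ|² dx = 0.57162.
⟨p⟩ = 0.0000 and ⟨p²⟩ = 5.5614.
(Δp)² = 5.5614 − (0.0000)² = 5.5614.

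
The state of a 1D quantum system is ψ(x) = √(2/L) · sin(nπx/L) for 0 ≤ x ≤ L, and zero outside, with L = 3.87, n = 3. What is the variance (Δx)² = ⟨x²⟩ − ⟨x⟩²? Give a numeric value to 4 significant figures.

Compute ⟨x⟩ and ⟨x²⟩ separately, then (Δx)² = ⟨x²⟩ − ⟨x⟩².
With sin²θ = (1 − cos2θ)/2 on 0 ≤ x ≤ L: ∫sin²(nπx/L) dx = L/2, ∫x·sin²(nπx/L) dx = L²/4, ∫x²·sin²(nπx/L) dx = L³·(1/6 − 1/(4n²π²)); higher powers xᵏ the same way, integrating xᵏ·cos(2nπx/L) by parts.
⟨x⟩ = 1.9350 and ⟨x²⟩ = 4.9080.
(Δx)² = 4.9080 − (1.9350)² = 1.1638.

1.164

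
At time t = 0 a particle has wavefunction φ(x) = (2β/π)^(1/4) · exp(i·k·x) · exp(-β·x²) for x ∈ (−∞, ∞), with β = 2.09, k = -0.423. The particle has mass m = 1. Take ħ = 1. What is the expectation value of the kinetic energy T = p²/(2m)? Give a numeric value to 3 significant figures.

1.13

T = −(ħ²/2m) d²/dx², so ⟨T⟩ = −(ħ²/2m) ∫ φ*·φ'' dx; with m = 1.
Gaussian moments: ∫x^(2j)·e^(−2βx²) dx = (2j−1)!!/(4β)^j · √(π/(2β)), odd powers integrate to 0; here √(π/(2β)) = 0.86694. Derivatives: φ′ = (ik − 2βx)·φ, φ″ = ((ik − 2βx)² − 2β)·φ; the odd-in-x pieces drop out.
⟨T⟩ = 1.1345.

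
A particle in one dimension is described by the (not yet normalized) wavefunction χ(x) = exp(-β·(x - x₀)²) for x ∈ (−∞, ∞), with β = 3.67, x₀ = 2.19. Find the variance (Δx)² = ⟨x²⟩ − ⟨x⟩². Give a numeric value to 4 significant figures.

Compute ⟨x⟩ and ⟨x²⟩ separately, then (Δx)² = ⟨x²⟩ − ⟨x⟩².
Gaussian moments (u = x − x₀): ∫u^(2j)·e^(−2βu²) du = (2j−1)!!/(4β)^j · √(π/(2β)), odd powers integrate to 0; here √(π/(2β)) = 0.65422.
Normalization: ∫|χ|² dx = 0.65422.
⟨x⟩ = 2.1900 and ⟨x²⟩ = 4.8642.
(Δx)² = 4.8642 − (2.1900)² = 0.068120.

0.06812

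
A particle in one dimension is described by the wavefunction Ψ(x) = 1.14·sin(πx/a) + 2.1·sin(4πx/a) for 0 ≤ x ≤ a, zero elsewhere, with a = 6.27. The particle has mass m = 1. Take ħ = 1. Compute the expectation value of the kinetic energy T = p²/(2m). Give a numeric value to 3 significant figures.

1.58

T = −(ħ²/2m) d²/dx², so ⟨T⟩ = −(ħ²/2m) ∫ Ψ*·Ψ'' dx / ∫|Ψ|² dx; with m = 1.
d²/dx² sin(jπx/a) = −(jπ/a)²·sin(jπx/a); on 0 ≤ x ≤ a, ∫sin²(jπx/a) dx = a/2 and ∫sin(jπx/a)·sin(lπx/a) dx = 0 for j ≠ l, so only diagonal terms survive in ∫|Ψ|² and ∫Ψ·Ψ″; ∫Ψ·Ψ′ dx = [Ψ²/2] between the walls = 0.
State is unnormalized: ∫|Ψ|² dx = 17.900, and ∫Ψ*·(−ħ²/2m · Ψ'') dx = 28.279, so ⟨T⟩ = 28.279 / 17.900.
⟨T⟩ = 1.5798.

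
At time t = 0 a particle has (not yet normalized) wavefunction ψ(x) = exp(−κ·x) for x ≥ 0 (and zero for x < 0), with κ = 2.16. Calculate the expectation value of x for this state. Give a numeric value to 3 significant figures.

⟨x⟩ = ∫ x·|ψ|² dx / ∫|ψ|² dx (integrals over the domain).
Every integrand reduces to terms xʲ·e^(−2κx) on [0, ∞); use ∫₀^∞ xʲ·e^(−2κx) dx = j!/(2κ)^(j+1).
State is unnormalized: ∫|ψ|² dx = 0.23148, and ∫ψ*·x·ψ dx = 0.053584, so ⟨x⟩ = 0.053584 / 0.23148.
⟨x⟩ = 0.23148.

0.231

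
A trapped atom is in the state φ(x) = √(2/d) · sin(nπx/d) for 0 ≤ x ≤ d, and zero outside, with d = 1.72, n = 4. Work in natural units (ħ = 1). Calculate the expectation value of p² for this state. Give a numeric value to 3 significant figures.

p² φ = −ħ² d²φ/dx²; ⟨p²⟩ = −ħ² ∫ φ*·φ'' dx.
d/dx sin(nπx/d) = (nπ/d)·cos(nπx/d) and d²/dx² sin(nπx/d) = −(nπ/d)²·sin(nπx/d); on 0 ≤ x ≤ d, ∫sin²(nπx/d) dx = d/2 and ∫sin(nπx/d)·cos(nπx/d) dx = 0.
⟨p²⟩ = 53.378.

53.4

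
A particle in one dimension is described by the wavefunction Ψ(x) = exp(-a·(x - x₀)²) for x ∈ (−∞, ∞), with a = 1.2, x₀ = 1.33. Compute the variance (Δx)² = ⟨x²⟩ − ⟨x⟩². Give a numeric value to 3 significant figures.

0.208

Compute ⟨x⟩ and ⟨x²⟩ separately, then (Δx)² = ⟨x²⟩ − ⟨x⟩².
Gaussian moments (u = x − x₀): ∫u^(2j)·e^(−2au²) du = (2j−1)!!/(4a)^j · √(π/(2a)), odd powers integrate to 0; here √(π/(2a)) = 1.1441.
Normalization: ∫|Ψ|² dx = 1.1441.
⟨x⟩ = 1.3300 and ⟨x²⟩ = 1.9772.
(Δx)² = 1.9772 − (1.3300)² = 0.20833.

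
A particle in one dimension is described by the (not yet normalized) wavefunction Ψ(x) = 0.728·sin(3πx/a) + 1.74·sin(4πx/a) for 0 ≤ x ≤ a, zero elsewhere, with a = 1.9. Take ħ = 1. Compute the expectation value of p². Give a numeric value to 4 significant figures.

p² Ψ = −ħ² d²Ψ/dx²; ⟨p²⟩ = −ħ² ∫ Ψ*·Ψ'' dx / ∫|Ψ|² dx.
d²/dx² sin(jπx/a) = −(jπ/a)²·sin(jπx/a); on 0 ≤ x ≤ a, ∫sin²(jπx/a) dx = a/2 and ∫sin(jπx/a)·sin(lπx/a) dx = 0 for j ≠ l, so only diagonal terms survive in ∫|Ψ|² and ∫Ψ·Ψ″; ∫Ψ·Ψ′ dx = [Ψ²/2] between the walls = 0.
State is unnormalized: ∫|Ψ|² dx = 3.3797, and ∫Ψ*·(−ħ² Ψ'') dx = 138.20, so ⟨p²⟩ = 138.20 / 3.3797.
⟨p²⟩ = 40.892.

40.89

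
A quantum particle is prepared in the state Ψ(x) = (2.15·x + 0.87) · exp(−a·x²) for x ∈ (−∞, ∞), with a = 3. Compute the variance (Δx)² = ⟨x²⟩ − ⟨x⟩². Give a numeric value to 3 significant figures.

Compute ⟨x⟩ and ⟨x²⟩ separately, then (Δx)² = ⟨x²⟩ − ⟨x⟩².
Expand each integrand as polynomial × e^(−2ax²) and use ∫x^(2j)·e^(−2ax²) dx = (2j−1)!!/(4a)^j · √(π/(2a)), odd powers → 0; here √(π/(2a)) = 0.72360.
Normalization: ∫|Ψ|² dx = 0.82643.
⟨x⟩ = 0.27296 and ⟨x²⟩ = 0.13955.
(Δx)² = 0.13955 − (0.27296)² = 0.065039.

0.0650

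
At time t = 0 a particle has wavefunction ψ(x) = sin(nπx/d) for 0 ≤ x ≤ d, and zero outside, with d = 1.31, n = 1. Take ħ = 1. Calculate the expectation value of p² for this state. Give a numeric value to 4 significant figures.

5.751

p² ψ = −ħ² d²ψ/dx²; ⟨p²⟩ = −ħ² ∫ ψ*·ψ'' dx / ∫|ψ|² dx.
d/dx sin(nπx/d) = (nπ/d)·cos(nπx/d) and d²/dx² sin(nπx/d) = −(nπ/d)²·sin(nπx/d); on 0 ≤ x ≤ d, ∫sin²(nπx/d) dx = d/2 and ∫sin(nπx/d)·cos(nπx/d) dx = 0.
State is unnormalized: ∫|ψ|² dx = 0.65500, and ∫ψ*·(−ħ² ψ'') dx = 3.7670, so ⟨p²⟩ = 3.7670 / 0.65500.
⟨p²⟩ = 5.7512.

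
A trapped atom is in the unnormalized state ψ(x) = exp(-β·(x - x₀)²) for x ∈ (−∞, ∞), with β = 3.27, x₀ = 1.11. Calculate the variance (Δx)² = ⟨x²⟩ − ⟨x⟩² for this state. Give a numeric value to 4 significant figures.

0.07645

Compute ⟨x⟩ and ⟨x²⟩ separately, then (Δx)² = ⟨x²⟩ − ⟨x⟩².
Gaussian moments (u = x − x₀): ∫u^(2j)·e^(−2βu²) du = (2j−1)!!/(4β)^j · √(π/(2β)), odd powers integrate to 0; here √(π/(2β)) = 0.69308.
Normalization: ∫|ψ|² dx = 0.69308.
⟨x⟩ = 1.1100 and ⟨x²⟩ = 1.3086.
(Δx)² = 1.3086 − (1.1100)² = 0.076453.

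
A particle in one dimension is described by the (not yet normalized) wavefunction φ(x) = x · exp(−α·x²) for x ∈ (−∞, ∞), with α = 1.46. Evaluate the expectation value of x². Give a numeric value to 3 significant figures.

⟨x²⟩ = ∫ x²·|φ|² dx / ∫|φ|² dx (integrals over the domain).
Expand each integrand as polynomial × e^(−2αx²) and use ∫x^(2j)·e^(−2αx²) dx = (2j−1)!!/(4α)^j · √(π/(2α)), odd powers → 0; here √(π/(2α)) = 1.0373.
State is unnormalized: ∫|φ|² dx = 0.17761, and ∫φ*·x²·φ dx = 0.091239, so ⟨x²⟩ = 0.091239 / 0.17761.
⟨x²⟩ = 0.51370.

0.514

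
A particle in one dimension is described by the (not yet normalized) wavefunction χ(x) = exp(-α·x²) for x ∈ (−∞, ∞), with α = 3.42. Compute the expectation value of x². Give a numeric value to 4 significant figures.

⟨x²⟩ = ∫ x²·|χ|² dx / ∫|χ|² dx (integrals over the domain).
Gaussian moments: ∫x^(2j)·e^(−2αx²) dx = (2j−1)!!/(4α)^j · √(π/(2α)), odd powers integrate to 0; here √(π/(2α)) = 0.67771.
State is unnormalized: ∫|χ|² dx = 0.67771, and ∫χ*·x²·χ dx = 0.049541, so ⟨x²⟩ = 0.049541 / 0.67771.
⟨x²⟩ = 0.073099.

0.07310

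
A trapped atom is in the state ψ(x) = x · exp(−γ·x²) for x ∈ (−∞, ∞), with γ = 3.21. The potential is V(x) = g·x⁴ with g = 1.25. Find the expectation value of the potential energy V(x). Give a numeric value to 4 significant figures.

⟨V⟩ = ∫ V(x)·|ψ|² dx / ∫|ψ|² dx.
Expand each integrand as polynomial × e^(−2γx²) and use ∫x^(2j)·e^(−2γx²) dx = (2j−1)!!/(4γ)^j · √(π/(2γ)), odd powers → 0; here √(π/(2γ)) = 0.69953.
State is unnormalized: ∫|ψ|² dx = 0.054481, and ∫ψ*·V(x)·ψ dx = 0.0061960, so ⟨V⟩ = 0.0061960 / 0.054481.
⟨V⟩ = 0.11373.

0.1137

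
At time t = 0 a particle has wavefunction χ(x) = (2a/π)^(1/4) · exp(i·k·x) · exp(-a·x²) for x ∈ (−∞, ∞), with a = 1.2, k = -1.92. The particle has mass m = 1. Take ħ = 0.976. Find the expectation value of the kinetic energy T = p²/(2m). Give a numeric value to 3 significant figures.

T = −(ħ²/2m) d²/dx², so ⟨T⟩ = −(ħ²/2m) ∫ χ*·χ'' dx; with m = 1.
Gaussian moments: ∫x^(2j)·e^(−2ax²) dx = (2j−1)!!/(4a)^j · √(π/(2a)), odd powers integrate to 0; here √(π/(2a)) = 1.1441. Derivatives: χ′ = (ik − 2ax)·χ, χ″ = ((ik − 2ax)² − 2a)·χ; the odd-in-x pieces drop out.
⟨T⟩ = 2.3273.

2.33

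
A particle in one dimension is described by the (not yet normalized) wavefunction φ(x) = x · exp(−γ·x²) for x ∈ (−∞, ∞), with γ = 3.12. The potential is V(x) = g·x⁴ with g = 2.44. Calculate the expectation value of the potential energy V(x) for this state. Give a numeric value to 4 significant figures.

0.2350

⟨V⟩ = ∫ V(x)·|φ|² dx / ∫|φ|² dx.
Expand each integrand as polynomial × e^(−2γx²) and use ∫x^(2j)·e^(−2γx²) dx = (2j−1)!!/(4γ)^j · √(π/(2γ)), odd powers → 0; here √(π/(2γ)) = 0.70955.
State is unnormalized: ∫|φ|² dx = 0.056855, and ∫φ*·V(x)·φ dx = 0.013360, so ⟨V⟩ = 0.013360 / 0.056855.
⟨V⟩ = 0.23499.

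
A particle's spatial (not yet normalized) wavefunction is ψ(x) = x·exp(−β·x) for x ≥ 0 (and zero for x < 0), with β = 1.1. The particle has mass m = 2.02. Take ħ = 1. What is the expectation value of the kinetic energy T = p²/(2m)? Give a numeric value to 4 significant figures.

0.2995

T = −(ħ²/2m) d²/dx², so ⟨T⟩ = −(ħ²/2m) ∫ ψ*·ψ'' dx / ∫|ψ|² dx; with m = 2.02.
Differentiate x·exp(−β·x) with the product rule; every integrand then reduces to terms xʲ·e^(−2βx) on [0, ∞), with ∫₀^∞ xʲ·e^(−2βx) dx = j!/(2β)^(j+1).
State is unnormalized: ∫|ψ|² dx = 0.18783, and ∫ψ*·(−ħ²/2m · ψ'') dx = 0.056256, so ⟨T⟩ = 0.056256 / 0.18783.
⟨T⟩ = 0.29950.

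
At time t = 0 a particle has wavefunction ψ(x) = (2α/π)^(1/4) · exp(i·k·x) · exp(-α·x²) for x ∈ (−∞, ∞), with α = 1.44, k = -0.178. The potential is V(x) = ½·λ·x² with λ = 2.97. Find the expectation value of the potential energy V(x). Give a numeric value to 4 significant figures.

⟨V⟩ = ∫ V(x)·|ψ|² dx.
Gaussian moments: ∫x^(2j)·e^(−2αx²) dx = (2j−1)!!/(4α)^j · √(π/(2α)), odd powers integrate to 0; here √(π/(2α)) = 1.0444.
⟨V⟩ = 0.25781.

0.2578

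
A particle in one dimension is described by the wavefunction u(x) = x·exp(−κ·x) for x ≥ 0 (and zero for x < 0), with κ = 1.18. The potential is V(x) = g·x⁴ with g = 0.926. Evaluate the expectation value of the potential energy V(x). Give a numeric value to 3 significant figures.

10.7

⟨V⟩ = ∫ V(x)·|u|² dx / ∫|u|² dx.
Every integrand reduces to terms xʲ·e^(−2κx) on [0, ∞); use ∫₀^∞ xʲ·e^(−2κx) dx = j!/(2κ)^(j+1).
State is unnormalized: ∫|u|² dx = 0.15216, and ∫u*·V(x)·u dx = 1.6352, so ⟨V⟩ = 1.6352 / 0.15216.
⟨V⟩ = 10.746.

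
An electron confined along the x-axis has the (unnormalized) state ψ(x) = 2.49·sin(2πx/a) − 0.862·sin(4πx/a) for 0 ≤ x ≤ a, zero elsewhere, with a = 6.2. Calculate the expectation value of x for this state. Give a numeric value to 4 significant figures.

3.100

⟨x⟩ = ∫ x·|ψ|² dx / ∫|ψ|² dx (integrals over the domain).
On 0 ≤ x ≤ a (j ≠ l): ∫sin²(jπx/a) dx = a/2, ∫sin(jπx/a)·sin(lπx/a) dx = 0; diagonal moments ∫x·sin²(jπx/a) dx = a²/4, ∫x²·sin²(jπx/a) dx = a³·(1/6 − 1/(4j²π²)); cross terms ∫x·sin(jπx/a)·sin(lπx/a) dx = 0 for j + l even and −4jla²/(π²(j² − l²)²) for j + l odd, ∫x²·sin(jπx/a)·sin(lπx/a) dx = (−1)^(j+l)·4jla³/(π²(j² − l²)²); higher powers the same way via product-to-sum and parts.
State is unnormalized: ∫|ψ|² dx = 21.524, and ∫ψ*·x·ψ dx = 66.724, so ⟨x⟩ = 66.724 / 21.524.
⟨x⟩ = 3.1000.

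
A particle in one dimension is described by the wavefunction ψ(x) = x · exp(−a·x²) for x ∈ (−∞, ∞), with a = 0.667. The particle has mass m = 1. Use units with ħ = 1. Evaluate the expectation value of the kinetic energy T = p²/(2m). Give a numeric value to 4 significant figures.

1.001

T = −(ħ²/2m) d²/dx², so ⟨T⟩ = −(ħ²/2m) ∫ ψ*·ψ'' dx / ∫|ψ|² dx; with m = 1.
Expand each integrand as polynomial × e^(−2ax²) and use ∫x^(2j)·e^(−2ax²) dx = (2j−1)!!/(4a)^j · √(π/(2a)), odd powers → 0; here √(π/(2a)) = 1.5346. Differentiate with the product rule, d/dx e^(−ax²) = −2ax·e^(−ax²).
State is unnormalized: ∫|ψ|² dx = 0.57519, and ∫ψ*·(−ħ²/2m · ψ'') dx = 0.57548, so ⟨T⟩ = 0.57548 / 0.57519.
⟨T⟩ = 1.0005.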